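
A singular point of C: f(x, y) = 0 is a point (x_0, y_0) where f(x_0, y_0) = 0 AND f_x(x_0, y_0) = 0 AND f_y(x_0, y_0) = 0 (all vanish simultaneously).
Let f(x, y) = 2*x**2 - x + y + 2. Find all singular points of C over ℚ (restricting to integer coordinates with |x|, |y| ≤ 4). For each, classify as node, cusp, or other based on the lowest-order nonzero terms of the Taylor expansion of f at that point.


No singular points in the scanned grid; C is smooth there.

Compute partial derivatives:
  f_x = 4*x - 1.
  f_y = 1.
f_y = 1 is a nonzero constant, so f_y never vanishes: no point (x, y) can satisfy f = f_x = f_y = 0. In particular no (x, y) ∈ {−4, ..., 4}² is singular; the curve is smooth.


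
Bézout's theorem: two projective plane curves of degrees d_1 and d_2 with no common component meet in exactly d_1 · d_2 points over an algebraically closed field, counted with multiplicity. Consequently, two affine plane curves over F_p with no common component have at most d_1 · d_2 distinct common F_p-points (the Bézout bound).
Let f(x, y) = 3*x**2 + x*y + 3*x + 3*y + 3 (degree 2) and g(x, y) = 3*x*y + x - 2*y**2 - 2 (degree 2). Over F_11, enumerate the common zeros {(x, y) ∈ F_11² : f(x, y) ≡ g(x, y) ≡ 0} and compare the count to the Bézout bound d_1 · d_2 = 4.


Common zeros: {(1, 6), (6, 4)}; count = 2; Bézout bound = 4.

deg(f) = 2, deg(g) = 2, so Bézout bound = 4.
Scan x ∈ F_11. For each x, list the y ∈ F_11 with f(x, y) ≡ 0 and those with g(x, y) ≡ 0 (mod 11); the common zeros in that column are the intersection.
  x = 0: f ≡ 0 at y ∈ {10}; g ≡ 0 at y ∈ ∅; common: ∅.
  x = 1: f ≡ 0 at y ∈ {6}; g ≡ 0 at y ∈ {1, 6}; common: {6}.
  x = 2: f ≡ 0 at y ∈ {9}; g ≡ 0 at y ∈ {0, 3}; common: ∅.
  x = 3: f ≡ 0 at y ∈ {10}; g ≡ 0 at y ∈ {2, 8}; common: ∅.
  x = 4: f ≡ 0 at y ∈ {2}; g ≡ 0 at y ∈ ∅; common: ∅.
  x = 5: f ≡ 0 at y ∈ {9}; g ≡ 0 at y ∈ ∅; common: ∅.
  x = 6: f ≡ 0 at y ∈ {4}; g ≡ 0 at y ∈ {4, 5}; common: {4}.
  x = 7: f ≡ 0 at y ∈ {6}; g ≡ 0 at y ∈ ∅; common: ∅.
  x = 8: f ≡ 0 at y ∈ ∅; g ≡ 0 at y ∈ ∅; common: ∅.
  x = 9: f ≡ 0 at y ∈ {2}; g ≡ 0 at y ∈ {9, 10}; common: ∅.
  x = 10: f ≡ 0 at y ∈ {4}; g ≡ 0 at y ∈ ∅; common: ∅.
Collecting: common zeros = {(1, 6), (6, 4)}, so the count is 2.
Comparison with the Bézout bound: 2 ≤ 4 = deg(f)·deg(g), as expected for curves with no common component (the affine F_11-count falls short of the bound because intersections may lie at infinity, over extension fields, or carry multiplicity).


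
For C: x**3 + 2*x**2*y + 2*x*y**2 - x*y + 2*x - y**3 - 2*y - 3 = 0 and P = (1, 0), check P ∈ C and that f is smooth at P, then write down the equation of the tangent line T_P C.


Tangent line at P: 5*x - y - 5 = 0.

Step 1: f(1, 0) = 0, so P lies on C.
Step 2: partial derivatives
  f_x(x, y) = 3*x**2 + 4*x*y + 2*y**2 - y + 2, f_y(x, y) = 2*x**2 + 4*x*y - x - 3*y**2 - 2.
  f_x(P) = 5, f_y(P) = -1 (gradient nonzero, so P is smooth).
Step 3: tangent line at P: 5·(x − 1) + -1·(y − 0) = 0.
Expanding: 5*x - y - 5 = 0.


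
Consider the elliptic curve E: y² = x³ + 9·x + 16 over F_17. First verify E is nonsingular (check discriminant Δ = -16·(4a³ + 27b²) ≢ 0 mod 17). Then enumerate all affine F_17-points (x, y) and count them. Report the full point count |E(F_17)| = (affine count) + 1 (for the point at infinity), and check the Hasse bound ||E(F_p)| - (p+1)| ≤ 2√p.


Affine points = {(0, 4), (0, 13), (1, 3), (1, 14), (2, 5), (2, 12), (3, 6), (3, 11), (5, 4), (5, 13), (10, 1), (10, 16), (11, 1), (11, 16), (12, 4), (12, 13), (13, 1), (13, 16), (14, 8), (14, 9)}; affine count = 20; |E(F_17)| = 21.

Discriminant check: Δ ∝ 4a³ + 27b² = 4·9³ + 27·16² = 4·729 + 27·256 ≡ 2 (mod 17). Nonzero ⇒ E is nonsingular.
For each x ∈ F_17, compute rhs = x³ + 9·x + 16 mod 17, then count y ∈ F_17 with y² ≡ rhs.
  x = 0: rhs = 16, matching y values: 4, 13 (2 points).
  x = 1: rhs = 9, matching y values: 3, 14 (2 points).
  x = 2: rhs = 8, matching y values: 5, 12 (2 points).
  x = 3: rhs = 2, matching y values: 6, 11 (2 points).
  x = 4: rhs = 14, matching y values: none (0 points).
  x = 5: rhs = 16, matching y values: 4, 13 (2 points).
  x = 6: rhs = 14, matching y values: none (0 points).
  x = 7: rhs = 14, matching y values: none (0 points).
  x = 8: rhs = 5, matching y values: none (0 points).
  x = 9: rhs = 10, matching y values: none (0 points).
  x = 10: rhs = 1, matching y values: 1, 16 (2 points).
  x = 11: rhs = 1, matching y values: 1, 16 (2 points).
  x = 12: rhs = 16, matching y values: 4, 13 (2 points).
  x = 13: rhs = 1, matching y values: 1, 16 (2 points).
  x = 14: rhs = 13, matching y values: 8, 9 (2 points).
  x = 15: rhs = 7, matching y values: none (0 points).
  x = 16: rhs = 6, matching y values: none (0 points).
Total affine count: 20.
Full point count |E(F_17)| = 20 + 1 = 21.
Hasse bound: |21 − (17+1)| = |3| = 3 ≤ 2√17 ≈ 8.2462 ✓.


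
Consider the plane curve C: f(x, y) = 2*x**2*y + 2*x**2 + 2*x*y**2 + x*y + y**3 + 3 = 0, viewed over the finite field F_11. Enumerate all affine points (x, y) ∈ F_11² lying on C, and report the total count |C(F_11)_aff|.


Affine F_11-points: {(0, 2), (1, 1), (2, 0), (2, 2), (2, 5), (3, 3), (4, 3), (9, 0), (9, 5), (9, 10)}; count = 10.

For each of the 121 pairs (x, y) ∈ F_11², evaluate f(x, y) mod 11. Record the zeros.
  x = 0: [0↦3, 1↦4, 2↦0, 3↦8, 4↦1, 5↦7, 6↦10, 7↦5, 8↦9, 9↦6, 10↦2]  zeros at y ∈ {2}
  x = 1: [0↦5, 1↦0, 2↦5, 3↦4, 4↦3, 5↦8, 6↦3, 7↦5, 8↦9, 9↦10, 10↦3]  zeros at y ∈ {1}
  x = 2: [0↦0, 1↦4, 2↦0, 3↦5, 4↦3, 5↦0, 6↦2, 7↦4, 8↦1, 9↦10, 10↦4]  zeros at y ∈ {0, 2, 5}
  x = 3: [0↦10, 1↦5, 2↦7, 3↦0, 4↦1, 5↦5, 6↦7, 7↦2, 8↦7, 9↦6, 10↦5]  zeros at y ∈ {3}
  x = 4: [0↦2, 1↦3, 2↦4, 3↦0, 4↦8, 5↦1, 6↦7, 7↦10, 8↦5, 9↦9, 10↦6]  zeros at y ∈ {3}
  x = 5: [0↦9, 1↦9, 2↦2, 3↦5, 4↦2, 5↦10, 6↦2, 7↦6, 8↦6, 9↦8, 10↦7]  zeros at y ∈ ∅
  x = 6: [0↦9, 1↦1, 2↦1, 3↦4, 4↦5, 5↦10, 6↦3, 7↦1, 8↦10, 9↦3, 10↦8]  zeros at y ∈ ∅
  x = 7: [0↦2, 1↦1, 2↦1, 3↦8, 4↦6, 5↦1, 6↦10, 7↦6, 8↦6, 9↦5, 10↦9]  zeros at y ∈ ∅
  x = 8: [0↦10, 1↦9, 2↦2, 3↦6, 4↦5, 5↦5, 6↦1, 7↦10, 8↦5, 9↦3, 10↦10]  zeros at y ∈ ∅
  x = 9: [0↦0, 1↦3, 2↦4, 3↦9, 4↦2, 5↦0, 6↦9, 7↦2, 8↦7, 9↦8, 10↦0]  zeros at y ∈ {0, 5, 10}
  x = 10: [0↦5, 1↦5, 2↦7, 3↦6, 4↦8, 5↦8, 6↦1, 7↦4, 8↦1, 9↦9, 10↦1]  zeros at y ∈ ∅
Collecting zeros: affine points = {(0, 2), (1, 1), (2, 0), (2, 2), (2, 5), (3, 3), (4, 3), (9, 0), (9, 5), (9, 10)}.
Total count |C(F_11)_aff| = 10.


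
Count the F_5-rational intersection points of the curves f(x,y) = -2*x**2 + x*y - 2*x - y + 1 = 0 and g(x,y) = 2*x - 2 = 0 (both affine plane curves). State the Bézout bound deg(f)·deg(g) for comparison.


Common zeros: ∅; count = 0; Bézout bound = 2.

deg(f) = 2, deg(g) = 1, so Bézout bound = 2.
Scan x ∈ F_5. For each x, list the y ∈ F_5 with f(x, y) ≡ 0 and those with g(x, y) ≡ 0 (mod 5); the common zeros in that column are the intersection.
  x = 0: f ≡ 0 at y ∈ {1}; g ≡ 0 at y ∈ ∅; common: ∅.
  x = 1: f ≡ 0 at y ∈ ∅; g ≡ 0 at y ∈ {0, 1, 2, 3, 4}; common: ∅.
  x = 2: f ≡ 0 at y ∈ {1}; g ≡ 0 at y ∈ ∅; common: ∅.
  x = 3: f ≡ 0 at y ∈ {4}; g ≡ 0 at y ∈ ∅; common: ∅.
  x = 4: f ≡ 0 at y ∈ {3}; g ≡ 0 at y ∈ ∅; common: ∅.
Collecting: common zeros = ∅, so the count is 0.
Comparison with the Bézout bound: 0 ≤ 2 = deg(f)·deg(g), as expected for curves with no common component (the affine F_5-count falls short of the bound because intersections may lie at infinity, over extension fields, or carry multiplicity).


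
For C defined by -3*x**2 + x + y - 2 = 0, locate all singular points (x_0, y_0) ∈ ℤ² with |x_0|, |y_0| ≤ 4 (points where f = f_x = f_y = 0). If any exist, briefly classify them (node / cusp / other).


No singular points in the scanned grid; C is smooth there.

Compute partial derivatives:
  f_x = 1 - 6*x.
  f_y = 1.
f_y = 1 is a nonzero constant, so f_y never vanishes: no point (x, y) can satisfy f = f_x = f_y = 0. In particular no (x, y) ∈ {−4, ..., 4}² is singular; the curve is smooth.


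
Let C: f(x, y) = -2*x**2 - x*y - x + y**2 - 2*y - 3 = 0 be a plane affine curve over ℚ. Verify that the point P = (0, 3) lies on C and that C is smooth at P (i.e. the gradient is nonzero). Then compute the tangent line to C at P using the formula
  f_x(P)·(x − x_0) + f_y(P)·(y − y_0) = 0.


Tangent line at P: -4*x + 4*y - 12 = 0.

Step 1: f(0, 3) = 0, so P lies on C.
Step 2: partial derivatives
  f_x(x, y) = -4*x - y - 1, f_y(x, y) = -x + 2*y - 2.
  f_x(P) = -4, f_y(P) = 4 (gradient nonzero, so P is smooth).
Step 3: tangent line at P: -4·(x − 0) + 4·(y − 3) = 0.
Expanding: -4*x + 4*y - 12 = 0.


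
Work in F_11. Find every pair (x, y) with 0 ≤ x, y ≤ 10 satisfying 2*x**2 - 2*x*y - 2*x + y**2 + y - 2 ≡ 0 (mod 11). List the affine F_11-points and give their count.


Affine F_11-points: {(0, 1), (0, 9), (1, 2), (1, 10), (2, 1), (2, 2), (4, 0), (4, 7), (8, 0), (8, 4), (10, 9), (10, 10)}; count = 12.

For each of the 121 pairs (x, y) ∈ F_11², evaluate f(x, y) mod 11. Record the zeros.
  x = 0: [0↦9, 1↦0, 2↦4, 3↦10, 4↦7, 5↦6, 6↦7, 7↦10, 8↦4, 9↦0, 10↦9]  zeros at y ∈ {1, 9}
  x = 1: [0↦9, 1↦9, 2↦0, 3↦4, 4↦10, 5↦7, 6↦6, 7↦7, 8↦10, 9↦4, 10↦0]  zeros at y ∈ {2, 10}
  x = 2: [0↦2, 1↦0, 2↦0, 3↦2, 4↦6, 5↦1, 6↦9, 7↦8, 8↦9, 9↦1, 10↦6]  zeros at y ∈ {1, 2}
  x = 3: [0↦10, 1↦6, 2↦4, 3↦4, 4↦6, 5↦10, 6↦5, 7↦2, 8↦1, 9↦2, 10↦5]  zeros at y ∈ ∅
  x = 4: [0↦0, 1↦5, 2↦1, 3↦10, 4↦10, 5↦1, 6↦5, 7↦0, 8↦8, 9↦7, 10↦8]  zeros at y ∈ {0, 7}
  x = 5: [0↦5, 1↦8, 2↦2, 3↦9, 4↦7, 5↦7, 6↦9, 7↦2, 8↦8, 9↦5, 10↦4]  zeros at y ∈ ∅
  x = 6: [0↦3, 1↦4, 2↦7, 3↦1, 4↦8, 5↦6, 6↦6, 7↦8, 8↦1, 9↦7, 10↦4]  zeros at y ∈ ∅
  x = 7: [0↦5, 1↦4, 2↦5, 3↦8, 4↦2, 5↦9, 6↦7, 7↦7, 8↦9, 9↦2, 10↦8]  zeros at y ∈ ∅
  x = 8: [0↦0, 1↦8, 2↦7, 3↦8, 4↦0, 5↦5, 6↦1, 7↦10, 8↦10, 9↦1, 10↦5]  zeros at y ∈ {0, 4}
  x = 9: [0↦10, 1↦5, 2↦2, 3↦1, 4↦2, 5↦5, 6↦10, 7↦6, 8↦4, 9↦4, 10↦6]  zeros at y ∈ ∅
  x = 10: [0↦2, 1↦6, 2↦1, 3↦9, 4↦8, 5↦9, 6↦1, 7↦6, 8↦2, 9↦0, 10↦0]  zeros at y ∈ {9, 10}
Collecting zeros: affine points = {(0, 1), (0, 9), (1, 2), (1, 10), (2, 1), (2, 2), (4, 0), (4, 7), (8, 0), (8, 4), (10, 9), (10, 10)}.
Total count |C(F_11)_aff| = 12.


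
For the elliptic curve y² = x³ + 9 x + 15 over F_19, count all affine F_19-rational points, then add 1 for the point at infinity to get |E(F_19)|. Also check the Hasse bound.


Affine points = {(1, 5), (1, 14), (4, 1), (4, 18), (6, 0), (11, 1), (11, 18), (13, 7), (13, 12), (14, 4), (14, 15), (18, 9), (18, 10)}; affine count = 13; |E(F_19)| = 14.

Discriminant check: Δ ∝ 4a³ + 27b² = 4·9³ + 27·15² = 4·729 + 27·225 ≡ 4 (mod 19). Nonzero ⇒ E is nonsingular.
For each x ∈ F_19, compute rhs = x³ + 9·x + 15 mod 19, then count y ∈ F_19 with y² ≡ rhs.
  x = 0: rhs = 15, matching y values: none (0 points).
  x = 1: rhs = 6, matching y values: 5, 14 (2 points).
  x = 2: rhs = 3, matching y values: none (0 points).
  x = 3: rhs = 12, matching y values: none (0 points).
  x = 4: rhs = 1, matching y values: 1, 18 (2 points).
  x = 5: rhs = 14, matching y values: none (0 points).
  x = 6: rhs = 0, matching y values: 0 (1 points).
  x = 7: rhs = 3, matching y values: none (0 points).
  x = 8: rhs = 10, matching y values: none (0 points).
  x = 9: rhs = 8, matching y values: none (0 points).
  x = 10: rhs = 3, matching y values: none (0 points).
  x = 11: rhs = 1, matching y values: 1, 18 (2 points).
  x = 12: rhs = 8, matching y values: none (0 points).
  x = 13: rhs = 11, matching y values: 7, 12 (2 points).
  x = 14: rhs = 16, matching y values: 4, 15 (2 points).
  x = 15: rhs = 10, matching y values: none (0 points).
  x = 16: rhs = 18, matching y values: none (0 points).
  x = 17: rhs = 8, matching y values: none (0 points).
  x = 18: rhs = 5, matching y values: 9, 10 (2 points).
Total affine count: 13.
Full point count |E(F_19)| = 13 + 1 = 14.
Hasse bound: |14 − (19+1)| = |-6| = 6 ≤ 2√19 ≈ 8.7178 ✓.


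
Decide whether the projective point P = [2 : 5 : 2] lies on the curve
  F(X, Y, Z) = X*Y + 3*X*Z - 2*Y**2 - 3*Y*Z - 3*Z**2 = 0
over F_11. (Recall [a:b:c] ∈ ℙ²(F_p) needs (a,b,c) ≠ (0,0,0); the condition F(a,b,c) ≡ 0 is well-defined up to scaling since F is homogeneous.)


F(2,5,2) ≡ 7 (mod 11); P is NOT on the curve.

Evaluate F(2, 5, 2) term-by-term (mod 11).
  X*Y ↦ 1·2·5·1 = 10
  3*X*Z ↦ 3·2·1·2 = 12
  -2*Y**2 ↦ -2·1·25·1 = -50
  -3*Y*Z ↦ -3·1·5·2 = -30
  -3*Z**2 ↦ -3·1·1·4 = -12
Sum: F(2, 5, 2) = (10) + (12) + (-50) + (-30) + (-12) = -70.
Reducing mod 11: -70 ≡ 7 (mod 11).
Since F(a, b, c) ≡ 7 ≠ 0 (mod 11), P does NOT lie on the curve.


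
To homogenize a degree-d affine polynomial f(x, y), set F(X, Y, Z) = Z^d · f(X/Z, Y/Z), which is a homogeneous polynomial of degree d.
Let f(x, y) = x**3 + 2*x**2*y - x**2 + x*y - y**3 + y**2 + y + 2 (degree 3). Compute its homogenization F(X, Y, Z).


F(X, Y, Z) = X**3 + 2*X**2*Y - X**2*Z + X*Y*Z - Y**3 + Y**2*Z + Y*Z**2 + 2*Z**3

deg(f) = 3.
Substitute x = X/Z, y = Y/Z into f, then multiply by Z^3.
  monomial 1·x^3·y^0 ↦ 1·X^3·Y^0·Z^0.
  monomial 2·x^2·y^1 ↦ 2·X^2·Y^1·Z^0.
  monomial -1·x^2·y^0 ↦ -1·X^2·Y^0·Z^1.
  monomial 1·x^1·y^1 ↦ 1·X^1·Y^1·Z^1.
  monomial -1·x^0·y^3 ↦ -1·X^0·Y^3·Z^0.
  monomial 1·x^0·y^2 ↦ 1·X^0·Y^2·Z^1.
  monomial 1·x^0·y^1 ↦ 1·X^0·Y^1·Z^2.
  monomial 2·x^0·y^0 ↦ 2·X^0·Y^0·Z^3.
Collecting: F(X, Y, Z) = X**3 + 2*X**2*Y - X**2*Z + X*Y*Z - Y**3 + Y**2*Z + Y*Z**2 + 2*Z**3.


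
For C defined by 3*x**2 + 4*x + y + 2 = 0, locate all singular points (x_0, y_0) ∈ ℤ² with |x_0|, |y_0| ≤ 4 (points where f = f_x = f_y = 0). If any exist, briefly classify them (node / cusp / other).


No singular points in the scanned grid; C is smooth there.

Compute partial derivatives:
  f_x = 6*x + 4.
  f_y = 1.
f_y = 1 is a nonzero constant, so f_y never vanishes: no point (x, y) can satisfy f = f_x = f_y = 0. In particular no (x, y) ∈ {−4, ..., 4}² is singular; the curve is smooth.


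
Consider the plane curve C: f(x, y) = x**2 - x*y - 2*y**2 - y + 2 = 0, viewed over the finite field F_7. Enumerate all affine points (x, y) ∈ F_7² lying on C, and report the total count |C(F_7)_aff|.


Affine F_7-points: {(1, 3), (2, 3), (2, 6), (4, 2), (4, 6), (5, 2)}; count = 6.

For each of the 49 pairs (x, y) ∈ F_7², evaluate f(x, y) mod 7. Record the zeros.
  x = 0: [0↦2, 1↦6, 2↦6, 3↦2, 4↦1, 5↦3, 6↦1]  zeros at y ∈ ∅
  x = 1: [0↦3, 1↦6, 2↦5, 3↦0, 4↦5, 5↦6, 6↦3]  zeros at y ∈ {3}
  x = 2: [0↦6, 1↦1, 2↦6, 3↦0, 4↦4, 5↦4, 6↦0]  zeros at y ∈ {3, 6}
  x = 3: [0↦4, 1↦5, 2↦2, 3↦2, 4↦5, 5↦4, 6↦6]  zeros at y ∈ ∅
  x = 4: [0↦4, 1↦4, 2↦0, 3↦6, 4↦1, 5↦6, 6↦0]  zeros at y ∈ {2, 6}
  x = 5: [0↦6, 1↦5, 2↦0, 3↦5, 4↦6, 5↦3, 6↦3]  zeros at y ∈ {2}
  x = 6: [0↦3, 1↦1, 2↦2, 3↦6, 4↦6, 5↦2, 6↦1]  zeros at y ∈ ∅
Collecting zeros: affine points = {(1, 3), (2, 3), (2, 6), (4, 2), (4, 6), (5, 2)}.
Total count |C(F_7)_aff| = 6.


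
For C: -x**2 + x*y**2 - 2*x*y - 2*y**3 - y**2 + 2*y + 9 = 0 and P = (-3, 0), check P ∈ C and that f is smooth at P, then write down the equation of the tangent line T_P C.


Tangent line at P: 6*x + 8*y + 18 = 0.

Step 1: f(-3, 0) = 0, so P lies on C.
Step 2: partial derivatives
  f_x(x, y) = -2*x + y**2 - 2*y, f_y(x, y) = 2*x*y - 2*x - 6*y**2 - 2*y + 2.
  f_x(P) = 6, f_y(P) = 8 (gradient nonzero, so P is smooth).
Step 3: tangent line at P: 6·(x − -3) + 8·(y − 0) = 0.
Expanding: 6*x + 8*y + 18 = 0.


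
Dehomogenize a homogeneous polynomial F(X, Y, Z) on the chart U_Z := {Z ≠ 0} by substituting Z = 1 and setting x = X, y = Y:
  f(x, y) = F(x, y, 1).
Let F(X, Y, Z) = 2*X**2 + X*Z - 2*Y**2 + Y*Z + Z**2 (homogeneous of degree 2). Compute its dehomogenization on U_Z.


f(x, y) = 2*x**2 + x - 2*y**2 + y + 1

On U_Z we set Z = 1. Each monomial c·X^i·Y^j·Z^k in F becomes c·x^i·y^j·1^k = c·x^i·y^j.
Substituting Z = 1: F(X, Y, 1) = 2*x**2 + x - 2*y**2 + y + 1.
Note: deg(f) ≤ deg(F) = 2; strict inequality happens when F is divisible by Z (lost terms).


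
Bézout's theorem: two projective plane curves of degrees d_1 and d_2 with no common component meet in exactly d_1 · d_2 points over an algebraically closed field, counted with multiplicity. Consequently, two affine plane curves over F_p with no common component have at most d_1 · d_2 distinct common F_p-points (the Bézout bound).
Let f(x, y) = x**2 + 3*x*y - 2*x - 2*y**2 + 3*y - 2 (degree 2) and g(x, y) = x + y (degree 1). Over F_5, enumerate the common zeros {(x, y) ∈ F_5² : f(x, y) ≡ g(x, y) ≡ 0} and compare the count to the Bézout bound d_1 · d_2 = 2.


Common zeros: ∅; count = 0; Bézout bound = 2.

deg(f) = 2, deg(g) = 1, so Bézout bound = 2.
Scan x ∈ F_5. For each x, list the y ∈ F_5 with f(x, y) ≡ 0 and those with g(x, y) ≡ 0 (mod 5); the common zeros in that column are the intersection.
  x = 0: f ≡ 0 at y ∈ ∅; g ≡ 0 at y ∈ {0}; common: ∅.
  x = 1: f ≡ 0 at y ∈ ∅; g ≡ 0 at y ∈ {4}; common: ∅.
  x = 2: f ≡ 0 at y ∈ {1}; g ≡ 0 at y ∈ {3}; common: ∅.
  x = 3: f ≡ 0 at y ∈ ∅; g ≡ 0 at y ∈ {2}; common: ∅.
  x = 4: f ≡ 0 at y ∈ ∅; g ≡ 0 at y ∈ {1}; common: ∅.
Collecting: common zeros = ∅, so the count is 0.
Comparison with the Bézout bound: 0 ≤ 2 = deg(f)·deg(g), as expected for curves with no common component (the affine F_5-count falls short of the bound because intersections may lie at infinity, over extension fields, or carry multiplicity).


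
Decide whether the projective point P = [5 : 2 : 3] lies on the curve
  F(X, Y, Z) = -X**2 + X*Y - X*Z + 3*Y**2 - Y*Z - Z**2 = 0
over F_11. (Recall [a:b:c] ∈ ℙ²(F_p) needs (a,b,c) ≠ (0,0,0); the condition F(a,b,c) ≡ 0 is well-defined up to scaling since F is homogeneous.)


F(5,2,3) ≡ 0 (mod 11); P is on the curve.

Evaluate F(5, 2, 3) term-by-term (mod 11).
  -X**2 ↦ -1·25·1·1 = -25
  X*Y ↦ 1·5·2·1 = 10
  -X*Z ↦ -1·5·1·3 = -15
  3*Y**2 ↦ 3·1·4·1 = 12
  -Y*Z ↦ -1·1·2·3 = -6
  -Z**2 ↦ -1·1·1·9 = -9
Sum: F(5, 2, 3) = (-25) + (10) + (-15) + (12) + (-6) + (-9) = -33.
Reducing mod 11: -33 ≡ 0 (mod 11).
Since F(a, b, c) ≡ 0 (mod 11), P lies on the curve.


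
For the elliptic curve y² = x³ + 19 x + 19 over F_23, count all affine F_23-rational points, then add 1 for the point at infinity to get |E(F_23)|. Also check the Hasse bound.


Affine points = {(1, 4), (1, 19), (5, 3), (5, 20), (6, 2), (6, 21), (7, 9), (7, 14), (8, 4), (8, 19), (10, 6), (10, 17), (11, 8), (11, 15), (13, 5), (13, 18), (14, 4), (14, 19), (16, 7), (16, 16), (18, 11), (18, 12), (20, 2), (20, 21)}; affine count = 24; |E(F_23)| = 25.

Discriminant check: Δ ∝ 4a³ + 27b² = 4·19³ + 27·19² = 4·6859 + 27·361 ≡ 15 (mod 23). Nonzero ⇒ E is nonsingular.
For each x ∈ F_23, compute rhs = x³ + 19·x + 19 mod 23, then count y ∈ F_23 with y² ≡ rhs.
  x = 0: rhs = 19, matching y values: none (0 points).
  x = 1: rhs = 16, matching y values: 4, 19 (2 points).
  x = 2: rhs = 19, matching y values: none (0 points).
  x = 3: rhs = 11, matching y values: none (0 points).
  x = 4: rhs = 21, matching y values: none (0 points).
  x = 5: rhs = 9, matching y values: 3, 20 (2 points).
  x = 6: rhs = 4, matching y values: 2, 21 (2 points).
  x = 7: rhs = 12, matching y values: 9, 14 (2 points).
  x = 8: rhs = 16, matching y values: 4, 19 (2 points).
  x = 9: rhs = 22, matching y values: none (0 points).
  x = 10: rhs = 13, matching y values: 6, 17 (2 points).
  x = 11: rhs = 18, matching y values: 8, 15 (2 points).
  x = 12: rhs = 20, matching y values: none (0 points).
  x = 13: rhs = 2, matching y values: 5, 18 (2 points).
  x = 14: rhs = 16, matching y values: 4, 19 (2 points).
  x = 15: rhs = 22, matching y values: none (0 points).
  x = 16: rhs = 3, matching y values: 7, 16 (2 points).
  x = 17: rhs = 11, matching y values: none (0 points).
  x = 18: rhs = 6, matching y values: 11, 12 (2 points).
  x = 19: rhs = 17, matching y values: none (0 points).
  x = 20: rhs = 4, matching y values: 2, 21 (2 points).
  x = 21: rhs = 19, matching y values: none (0 points).
  x = 22: rhs = 22, matching y values: none (0 points).
Total affine count: 24.
Full point count |E(F_23)| = 24 + 1 = 25.
Hasse bound: |25 − (23+1)| = |1| = 1 ≤ 2√23 ≈ 9.5917 ✓.


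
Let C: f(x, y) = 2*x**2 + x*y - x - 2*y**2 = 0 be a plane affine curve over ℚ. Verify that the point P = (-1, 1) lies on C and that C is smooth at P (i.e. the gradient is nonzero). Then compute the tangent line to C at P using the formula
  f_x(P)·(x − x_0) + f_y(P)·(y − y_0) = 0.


Tangent line at P: -4*x - 5*y + 1 = 0.

Step 1: f(-1, 1) = 0, so P lies on C.
Step 2: partial derivatives
  f_x(x, y) = 4*x + y - 1, f_y(x, y) = x - 4*y.
  f_x(P) = -4, f_y(P) = -5 (gradient nonzero, so P is smooth).
Step 3: tangent line at P: -4·(x − -1) + -5·(y − 1) = 0.
Expanding: -4*x - 5*y + 1 = 0.


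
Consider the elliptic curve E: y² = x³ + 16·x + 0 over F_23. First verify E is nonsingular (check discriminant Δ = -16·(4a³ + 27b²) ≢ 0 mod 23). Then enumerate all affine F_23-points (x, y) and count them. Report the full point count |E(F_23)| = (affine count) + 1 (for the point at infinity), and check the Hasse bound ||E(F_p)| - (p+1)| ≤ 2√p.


Affine points = {(0, 0), (3, 11), (3, 12), (4, 6), (4, 17), (6, 6), (6, 17), (7, 8), (7, 15), (11, 9), (11, 14), (13, 6), (13, 17), (14, 1), (14, 22), (15, 2), (15, 21), (18, 5), (18, 18), (21, 11), (21, 12), (22, 11), (22, 12)}; affine count = 23; |E(F_23)| = 24.

Discriminant check: Δ ∝ 4a³ + 27b² = 4·16³ + 27·0² = 4·4096 + 27·0 ≡ 8 (mod 23). Nonzero ⇒ E is nonsingular.
For each x ∈ F_23, compute rhs = x³ + 16·x + 0 mod 23, then count y ∈ F_23 with y² ≡ rhs.
  x = 0: rhs = 0, matching y values: 0 (1 points).
  x = 1: rhs = 17, matching y values: none (0 points).
  x = 2: rhs = 17, matching y values: none (0 points).
  x = 3: rhs = 6, matching y values: 11, 12 (2 points).
  x = 4: rhs = 13, matching y values: 6, 17 (2 points).
  x = 5: rhs = 21, matching y values: none (0 points).
  x = 6: rhs = 13, matching y values: 6, 17 (2 points).
  x = 7: rhs = 18, matching y values: 8, 15 (2 points).
  x = 8: rhs = 19, matching y values: none (0 points).
  x = 9: rhs = 22, matching y values: none (0 points).
  x = 10: rhs = 10, matching y values: none (0 points).
  x = 11: rhs = 12, matching y values: 9, 14 (2 points).
  x = 12: rhs = 11, matching y values: none (0 points).
  x = 13: rhs = 13, matching y values: 6, 17 (2 points).
  x = 14: rhs = 1, matching y values: 1, 22 (2 points).
  x = 15: rhs = 4, matching y values: 2, 21 (2 points).
  x = 16: rhs = 5, matching y values: none (0 points).
  x = 17: rhs = 10, matching y values: none (0 points).
  x = 18: rhs = 2, matching y values: 5, 18 (2 points).
  x = 19: rhs = 10, matching y values: none (0 points).
  x = 20: rhs = 17, matching y values: none (0 points).
  x = 21: rhs = 6, matching y values: 11, 12 (2 points).
  x = 22: rhs = 6, matching y values: 11, 12 (2 points).
Total affine count: 23.
Full point count |E(F_23)| = 23 + 1 = 24.
Hasse bound: |24 − (23+1)| = |0| = 0 ≤ 2√23 ≈ 9.5917 ✓.


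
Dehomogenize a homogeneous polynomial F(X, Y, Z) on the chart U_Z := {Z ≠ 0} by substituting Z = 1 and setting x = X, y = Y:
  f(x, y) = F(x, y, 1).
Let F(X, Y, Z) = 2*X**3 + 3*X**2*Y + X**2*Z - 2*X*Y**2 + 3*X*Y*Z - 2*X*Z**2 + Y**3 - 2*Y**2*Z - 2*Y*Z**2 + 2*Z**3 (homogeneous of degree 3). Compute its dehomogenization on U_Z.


f(x, y) = 2*x**3 + 3*x**2*y + x**2 - 2*x*y**2 + 3*x*y - 2*x + y**3 - 2*y**2 - 2*y + 2

On U_Z we set Z = 1. Each monomial c·X^i·Y^j·Z^k in F becomes c·x^i·y^j·1^k = c·x^i·y^j.
Substituting Z = 1: F(X, Y, 1) = 2*x**3 + 3*x**2*y + x**2 - 2*x*y**2 + 3*x*y - 2*x + y**3 - 2*y**2 - 2*y + 2.
Note: deg(f) ≤ deg(F) = 3; strict inequality happens when F is divisible by Z (lost terms).


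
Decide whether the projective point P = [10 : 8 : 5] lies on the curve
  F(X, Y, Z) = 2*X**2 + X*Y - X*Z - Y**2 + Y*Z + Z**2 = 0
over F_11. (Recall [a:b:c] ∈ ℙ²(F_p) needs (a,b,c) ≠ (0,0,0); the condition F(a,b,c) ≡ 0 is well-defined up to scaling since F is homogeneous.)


F(10,8,5) ≡ 0 (mod 11); P is on the curve.

Evaluate F(10, 8, 5) term-by-term (mod 11).
  2*X**2 ↦ 2·100·1·1 = 200
  X*Y ↦ 1·10·8·1 = 80
  -X*Z ↦ -1·10·1·5 = -50
  -Y**2 ↦ -1·1·64·1 = -64
  Y*Z ↦ 1·1·8·5 = 40
  Z**2 ↦ 1·1·1·25 = 25
Sum: F(10, 8, 5) = (200) + (80) + (-50) + (-64) + (40) + (25) = 231.
Reducing mod 11: 231 ≡ 0 (mod 11).
Since F(a, b, c) ≡ 0 (mod 11), P lies on the curve.


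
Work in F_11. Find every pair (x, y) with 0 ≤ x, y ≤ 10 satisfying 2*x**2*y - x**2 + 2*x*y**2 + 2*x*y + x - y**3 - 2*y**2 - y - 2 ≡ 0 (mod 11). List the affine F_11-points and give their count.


Affine F_11-points: {(0, 9), (1, 1), (1, 9), (4, 6), (5, 0), (5, 1), (5, 7), (6, 4), (7, 0), (7, 4), (7, 8), (9, 8), (10, 7)}; count = 13.

For each of the 121 pairs (x, y) ∈ F_11², evaluate f(x, y) mod 11. Record the zeros.
  x = 0: [0↦9, 1↦5, 2↦2, 3↦5, 4↦8, 5↦5, 6↦1, 7↦1, 8↦10, 9↦0, 10↦9]  zeros at y ∈ {9}
  x = 1: [0↦9, 1↦0, 2↦7, 3↦2, 4↦1, 5↦9, 6↦9, 7↦6, 8↦5, 9↦0, 10↦7]  zeros at y ∈ {1, 9}
  x = 2: [0↦7, 1↦8, 2↦7, 3↦9, 4↦8, 5↦9, 6↦6, 7↦4, 8↦8, 9↦1, 10↦10]  zeros at y ∈ ∅
  x = 3: [0↦3, 1↦7, 2↦2, 3↦4, 4↦7, 5↦5, 6↦3, 7↦6, 8↦8, 9↦3, 10↦7]  zeros at y ∈ ∅
  x = 4: [0↦8, 1↦8, 2↦3, 3↦9, 4↦9, 5↦8, 6↦0, 7↦1, 8↦5, 9↦6, 10↦9]  zeros at y ∈ {6}
  x = 5: [0↦0, 1↦0, 2↦10, 3↦2, 4↦3, 5↦7, 6↦8, 7↦0, 8↦10, 9↦10, 10↦5]  zeros at y ∈ {0, 1, 7}
  x = 6: [0↦1, 1↦5, 2↦1, 3↦5, 4↦0, 5↦2, 6↦5, 7↦3, 8↦1, 9↦4, 10↦6]  zeros at y ∈ {4}
  x = 7: [0↦0, 1↦1, 2↦9, 3↦7, 4↦0, 5↦4, 6↦2, 7↦10, 8↦0, 9↦10, 10↦1]  zeros at y ∈ {0, 4, 8}
  x = 8: [0↦8, 1↦10, 2↦1, 3↦8, 4↦3, 5↦2, 6↦10, 7↦10, 8↦7, 9↦6, 10↦1]  zeros at y ∈ ∅
  x = 9: [0↦3, 1↦10, 2↦10, 3↦8, 4↦9, 5↦7, 6↦7, 7↦3, 8↦0, 9↦3, 10↦6]  zeros at y ∈ {8}
  x = 10: [0↦7, 1↦1, 2↦3, 3↦7, 4↦7, 5↦8, 6↦4, 7↦0, 8↦1, 9↦1, 10↦5]  zeros at y ∈ {7}
Collecting zeros: affine points = {(0, 9), (1, 1), (1, 9), (4, 6), (5, 0), (5, 1), (5, 7), (6, 4), (7, 0), (7, 4), (7, 8), (9, 8), (10, 7)}.
Total count |C(F_11)_aff| = 13.


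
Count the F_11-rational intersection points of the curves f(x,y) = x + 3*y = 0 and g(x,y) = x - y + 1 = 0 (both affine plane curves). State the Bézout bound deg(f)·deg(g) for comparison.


Common zeros: {(2, 3)}; count = 1; Bézout bound = 1.

deg(f) = 1, deg(g) = 1, so Bézout bound = 1.
Scan x ∈ F_11. For each x, list the y ∈ F_11 with f(x, y) ≡ 0 and those with g(x, y) ≡ 0 (mod 11); the common zeros in that column are the intersection.
  x = 0: f ≡ 0 at y ∈ {0}; g ≡ 0 at y ∈ {1}; common: ∅.
  x = 1: f ≡ 0 at y ∈ {7}; g ≡ 0 at y ∈ {2}; common: ∅.
  x = 2: f ≡ 0 at y ∈ {3}; g ≡ 0 at y ∈ {3}; common: {3}.
  x = 3: f ≡ 0 at y ∈ {10}; g ≡ 0 at y ∈ {4}; common: ∅.
  x = 4: f ≡ 0 at y ∈ {6}; g ≡ 0 at y ∈ {5}; common: ∅.
  x = 5: f ≡ 0 at y ∈ {2}; g ≡ 0 at y ∈ {6}; common: ∅.
  x = 6: f ≡ 0 at y ∈ {9}; g ≡ 0 at y ∈ {7}; common: ∅.
  x = 7: f ≡ 0 at y ∈ {5}; g ≡ 0 at y ∈ {8}; common: ∅.
  x = 8: f ≡ 0 at y ∈ {1}; g ≡ 0 at y ∈ {9}; common: ∅.
  x = 9: f ≡ 0 at y ∈ {8}; g ≡ 0 at y ∈ {10}; common: ∅.
  x = 10: f ≡ 0 at y ∈ {4}; g ≡ 0 at y ∈ {0}; common: ∅.
Collecting: common zeros = {(2, 3)}, so the count is 1.
Comparison with the Bézout bound: 1 ≤ 1 = deg(f)·deg(g), as expected for curves with no common component (the bound is attained).


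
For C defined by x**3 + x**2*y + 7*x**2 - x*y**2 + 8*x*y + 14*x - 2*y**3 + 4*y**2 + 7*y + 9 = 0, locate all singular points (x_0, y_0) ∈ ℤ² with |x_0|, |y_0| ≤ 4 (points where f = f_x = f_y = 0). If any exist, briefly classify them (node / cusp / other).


Singular points: {(-3, 1)}; classification: node.

Compute partial derivatives:
  f_x = 3*x**2 + 2*x*y + 14*x - y**2 + 8*y + 14.
  f_y = x**2 - 2*x*y + 8*x - 6*y**2 + 8*y + 7.
Scan x_0 ∈ {−4, ..., 4}. For each x_0, f_y(x_0, y) is a polynomial in y; find its integer roots y ∈ {−4, ..., 4}, then test f_x and f at those candidates.
  x = -4: f_y(-4, y) = -6*y**2 + 16*y - 9; no integer root y with |y| ≤ 4.
  x = -3: f_y(-3, y) = -6*y**2 + 14*y - 8; vanishes at y ∈ {1}. (-3, 1): f_x = 0, f = 0 — SINGULAR.
  x = -2: f_y(-2, y) = -6*y**2 + 12*y - 5; no integer root y with |y| ≤ 4.
  x = -1: f_y(-1, y) = -6*y**2 + 10*y; vanishes at y ∈ {0}. (-1, 0): f_x = 3 ≠ 0.
  x = 0: f_y(0, y) = -6*y**2 + 8*y + 7; no integer root y with |y| ≤ 4.
  x = 1: f_y(1, y) = -6*y**2 + 6*y + 16; no integer root y with |y| ≤ 4.
  x = 2: f_y(2, y) = -6*y**2 + 4*y + 27; no integer root y with |y| ≤ 4.
  x = 3: f_y(3, y) = -6*y**2 + 2*y + 40; no integer root y with |y| ≤ 4.
  x = 4: f_y(4, y) = 55 - 6*y**2; no integer root y with |y| ≤ 4.
Only singular point on the grid: (-3, 1).
Classify: substitute x = -3 + u, y = 1 + v and expand: f = u**3 + u**2*v - u**2 - u*v**2 - 2*v**3 + v**2.
No constant or linear terms (consistent with a singular point). Quadratic part: -u**2 + v**2. Cubic part: u**3 + u**2*v - u*v**2 - 2*v**3.
The quadratic part v**2 - u**2 = (v − u)(v + u) splits into two distinct linear factors, so there are two distinct tangent lines y − 1 = ±(x − -3) — this is a node (ordinary double point).
Classification: node.


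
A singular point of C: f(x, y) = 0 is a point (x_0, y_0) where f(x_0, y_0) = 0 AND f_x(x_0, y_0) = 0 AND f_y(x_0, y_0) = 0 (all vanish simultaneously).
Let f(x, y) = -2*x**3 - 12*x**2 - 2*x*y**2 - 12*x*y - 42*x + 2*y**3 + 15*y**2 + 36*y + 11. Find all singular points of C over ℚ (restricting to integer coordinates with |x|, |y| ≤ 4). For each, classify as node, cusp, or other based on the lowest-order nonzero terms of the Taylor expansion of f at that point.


Singular points: {(-2, -3)}; classification: cusp.

Compute partial derivatives:
  f_x = -6*x**2 - 24*x - 2*y**2 - 12*y - 42.
  f_y = -4*x*y - 12*x + 6*y**2 + 30*y + 36.
Scan x_0 ∈ {−4, ..., 4}. For each x_0, f_y(x_0, y) is a polynomial in y; find its integer roots y ∈ {−4, ..., 4}, then test f_x and f at those candidates.
  x = -4: f_y(-4, y) = 6*y**2 + 46*y + 84; vanishes at y ∈ {-3}. (-4, -3): f_x = -24 ≠ 0.
  x = -3: f_y(-3, y) = 6*y**2 + 42*y + 72; vanishes at y ∈ {-4, -3}. (-3, -4): f_x = -8 ≠ 0; (-3, -3): f_x = -6 ≠ 0.
  x = -2: f_y(-2, y) = 6*y**2 + 38*y + 60; vanishes at y ∈ {-3}. (-2, -3): f_x = 0, f = 0 — SINGULAR.
  x = -1: f_y(-1, y) = 6*y**2 + 34*y + 48; vanishes at y ∈ {-3}. (-1, -3): f_x = -6 ≠ 0.
  x = 0: f_y(0, y) = 6*y**2 + 30*y + 36; vanishes at y ∈ {-3, -2}. (0, -3): f_x = -24 ≠ 0; (0, -2): f_x = -26 ≠ 0.
  x = 1: f_y(1, y) = 6*y**2 + 26*y + 24; vanishes at y ∈ {-3}. (1, -3): f_x = -54 ≠ 0.
  x = 2: f_y(2, y) = 6*y**2 + 22*y + 12; vanishes at y ∈ {-3}. (2, -3): f_x = -96 ≠ 0.
  x = 3: f_y(3, y) = 6*y**2 + 18*y; vanishes at y ∈ {-3, 0}. (3, -3): f_x = -150 ≠ 0; (3, 0): f_x = -168 ≠ 0.
  x = 4: f_y(4, y) = 6*y**2 + 14*y - 12; vanishes at y ∈ {-3}. (4, -3): f_x = -216 ≠ 0.
Only singular point on the grid: (-2, -3).
Classify: substitute x = -2 + u, y = -3 + v and expand: f = -2*u**3 - 2*u*v**2 + 2*v**3 + v**2.
No constant or linear terms (consistent with a singular point). Quadratic part: v**2. Cubic part: -2*u**3 - 2*u*v**2 + 2*v**3.
The quadratic part v**2 is a perfect square, so there is a single (double) tangent line v = 0, i.e. y = -3. Restricting the cubic part to that line (v = 0) leaves -2*u**3 ≠ 0, so f is not divisible by v and the branch is v² ≈ 2*u**3 to lowest order — this is a cusp.
Classification: cusp.


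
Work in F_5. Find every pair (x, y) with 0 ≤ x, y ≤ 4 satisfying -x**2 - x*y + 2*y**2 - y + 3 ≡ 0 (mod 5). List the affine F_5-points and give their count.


Affine F_5-points: {(3, 3), (3, 4), (4, 2), (4, 3)}; count = 4.

For each of the 25 pairs (x, y) ∈ F_5², evaluate f(x, y) mod 5. Record the zeros.
  x = 0: [0↦3, 1↦4, 2↦4, 3↦3, 4↦1]  zeros at y ∈ ∅
  x = 1: [0↦2, 1↦2, 2↦1, 3↦4, 4↦1]  zeros at y ∈ ∅
  x = 2: [0↦4, 1↦3, 2↦1, 3↦3, 4↦4]  zeros at y ∈ ∅
  x = 3: [0↦4, 1↦2, 2↦4, 3↦0, 4↦0]  zeros at y ∈ {3, 4}
  x = 4: [0↦2, 1↦4, 2↦0, 3↦0, 4↦4]  zeros at y ∈ {2, 3}
Collecting zeros: affine points = {(3, 3), (3, 4), (4, 2), (4, 3)}.
Total count |C(F_5)_aff| = 4.


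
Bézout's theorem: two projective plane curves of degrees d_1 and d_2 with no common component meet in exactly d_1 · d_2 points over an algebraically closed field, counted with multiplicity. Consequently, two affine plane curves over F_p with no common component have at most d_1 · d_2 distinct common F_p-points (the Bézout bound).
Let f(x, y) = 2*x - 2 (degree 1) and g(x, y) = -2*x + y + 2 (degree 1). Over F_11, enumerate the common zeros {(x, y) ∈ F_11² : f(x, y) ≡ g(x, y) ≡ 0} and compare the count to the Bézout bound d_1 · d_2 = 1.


Common zeros: {(1, 0)}; count = 1; Bézout bound = 1.

deg(f) = 1, deg(g) = 1, so Bézout bound = 1.
Scan x ∈ F_11. For each x, list the y ∈ F_11 with f(x, y) ≡ 0 and those with g(x, y) ≡ 0 (mod 11); the common zeros in that column are the intersection.
  x = 0: f ≡ 0 at y ∈ ∅; g ≡ 0 at y ∈ {9}; common: ∅.
  x = 1: f ≡ 0 at y ∈ {0, 1, 2, 3, 4, 5, 6, 7, 8, 9, 10}; g ≡ 0 at y ∈ {0}; common: {0}.
  x = 2: f ≡ 0 at y ∈ ∅; g ≡ 0 at y ∈ {2}; common: ∅.
  x = 3: f ≡ 0 at y ∈ ∅; g ≡ 0 at y ∈ {4}; common: ∅.
  x = 4: f ≡ 0 at y ∈ ∅; g ≡ 0 at y ∈ {6}; common: ∅.
  x = 5: f ≡ 0 at y ∈ ∅; g ≡ 0 at y ∈ {8}; common: ∅.
  x = 6: f ≡ 0 at y ∈ ∅; g ≡ 0 at y ∈ {10}; common: ∅.
  x = 7: f ≡ 0 at y ∈ ∅; g ≡ 0 at y ∈ {1}; common: ∅.
  x = 8: f ≡ 0 at y ∈ ∅; g ≡ 0 at y ∈ {3}; common: ∅.
  x = 9: f ≡ 0 at y ∈ ∅; g ≡ 0 at y ∈ {5}; common: ∅.
  x = 10: f ≡ 0 at y ∈ ∅; g ≡ 0 at y ∈ {7}; common: ∅.
Collecting: common zeros = {(1, 0)}, so the count is 1.
Comparison with the Bézout bound: 1 ≤ 1 = deg(f)·deg(g), as expected for curves with no common component (the bound is attained).


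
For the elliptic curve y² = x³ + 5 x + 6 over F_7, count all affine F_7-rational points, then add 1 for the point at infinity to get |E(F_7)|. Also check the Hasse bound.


Affine points = {(5, 3), (5, 4), (6, 0)}; affine count = 3; |E(F_7)| = 4.

Discriminant check: Δ ∝ 4a³ + 27b² = 4·5³ + 27·6² = 4·125 + 27·36 ≡ 2 (mod 7). Nonzero ⇒ E is nonsingular.
For each x ∈ F_7, compute rhs = x³ + 5·x + 6 mod 7, then count y ∈ F_7 with y² ≡ rhs.
  x = 0: rhs = 6, matching y values: none (0 points).
  x = 1: rhs = 5, matching y values: none (0 points).
  x = 2: rhs = 3, matching y values: none (0 points).
  x = 3: rhs = 6, matching y values: none (0 points).
  x = 4: rhs = 6, matching y values: none (0 points).
  x = 5: rhs = 2, matching y values: 3, 4 (2 points).
  x = 6: rhs = 0, matching y values: 0 (1 points).
Total affine count: 3.
Full point count |E(F_7)| = 3 + 1 = 4.
Hasse bound: |4 − (7+1)| = |-4| = 4 ≤ 2√7 ≈ 5.2915 ✓.


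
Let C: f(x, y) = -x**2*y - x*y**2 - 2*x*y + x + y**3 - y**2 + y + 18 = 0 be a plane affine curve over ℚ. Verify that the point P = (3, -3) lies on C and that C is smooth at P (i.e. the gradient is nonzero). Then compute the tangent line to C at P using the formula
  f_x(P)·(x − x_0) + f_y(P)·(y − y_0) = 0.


Tangent line at P: 16*x + 37*y + 63 = 0.

Step 1: f(3, -3) = 0, so P lies on C.
Step 2: partial derivatives
  f_x(x, y) = -2*x*y - y**2 - 2*y + 1, f_y(x, y) = -x**2 - 2*x*y - 2*x + 3*y**2 - 2*y + 1.
  f_x(P) = 16, f_y(P) = 37 (gradient nonzero, so P is smooth).
Step 3: tangent line at P: 16·(x − 3) + 37·(y − -3) = 0.
Expanding: 16*x + 37*y + 63 = 0.


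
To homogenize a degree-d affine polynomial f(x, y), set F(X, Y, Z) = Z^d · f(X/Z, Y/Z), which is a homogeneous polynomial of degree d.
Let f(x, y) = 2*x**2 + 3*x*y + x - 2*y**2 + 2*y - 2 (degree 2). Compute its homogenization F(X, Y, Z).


F(X, Y, Z) = 2*X**2 + 3*X*Y + X*Z - 2*Y**2 + 2*Y*Z - 2*Z**2

deg(f) = 2.
Substitute x = X/Z, y = Y/Z into f, then multiply by Z^2.
  monomial 2·x^2·y^0 ↦ 2·X^2·Y^0·Z^0.
  monomial 3·x^1·y^1 ↦ 3·X^1·Y^1·Z^0.
  monomial 1·x^1·y^0 ↦ 1·X^1·Y^0·Z^1.
  monomial -2·x^0·y^2 ↦ -2·X^0·Y^2·Z^0.
  monomial 2·x^0·y^1 ↦ 2·X^0·Y^1·Z^1.
  monomial -2·x^0·y^0 ↦ -2·X^0·Y^0·Z^2.
Collecting: F(X, Y, Z) = 2*X**2 + 3*X*Y + X*Z - 2*Y**2 + 2*Y*Z - 2*Z**2.


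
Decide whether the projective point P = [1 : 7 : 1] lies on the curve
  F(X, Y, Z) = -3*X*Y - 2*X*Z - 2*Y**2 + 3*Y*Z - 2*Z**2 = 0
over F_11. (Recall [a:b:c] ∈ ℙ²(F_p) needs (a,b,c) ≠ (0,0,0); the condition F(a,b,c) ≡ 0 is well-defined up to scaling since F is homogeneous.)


F(1,7,1) ≡ 8 (mod 11); P is NOT on the curve.

Evaluate F(1, 7, 1) term-by-term (mod 11).
  -3*X*Y ↦ -3·1·7·1 = -21
  -2*X*Z ↦ -2·1·1·1 = -2
  -2*Y**2 ↦ -2·1·49·1 = -98
  3*Y*Z ↦ 3·1·7·1 = 21
  -2*Z**2 ↦ -2·1·1·1 = -2
Sum: F(1, 7, 1) = (-21) + (-2) + (-98) + (21) + (-2) = -102.
Reducing mod 11: -102 ≡ 8 (mod 11).
Since F(a, b, c) ≡ 8 ≠ 0 (mod 11), P does NOT lie on the curve.


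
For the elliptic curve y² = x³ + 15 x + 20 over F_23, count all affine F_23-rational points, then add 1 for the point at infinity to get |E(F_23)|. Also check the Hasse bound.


Affine points = {(1, 6), (1, 17), (2, 9), (2, 14), (3, 0), (4, 11), (4, 12), (5, 6), (5, 17), (6, 2), (6, 21), (7, 10), (7, 13), (8, 10), (8, 13), (15, 3), (15, 20), (16, 3), (16, 20), (17, 6), (17, 17), (18, 2), (18, 21), (22, 2), (22, 21)}; affine count = 25; |E(F_23)| = 26.

Discriminant check: Δ ∝ 4a³ + 27b² = 4·15³ + 27·20² = 4·3375 + 27·400 ≡ 12 (mod 23). Nonzero ⇒ E is nonsingular.
For each x ∈ F_23, compute rhs = x³ + 15·x + 20 mod 23, then count y ∈ F_23 with y² ≡ rhs.
  x = 0: rhs = 20, matching y values: none (0 points).
  x = 1: rhs = 13, matching y values: 6, 17 (2 points).
  x = 2: rhs = 12, matching y values: 9, 14 (2 points).
  x = 3: rhs = 0, matching y values: 0 (1 points).
  x = 4: rhs = 6, matching y values: 11, 12 (2 points).
  x = 5: rhs = 13, matching y values: 6, 17 (2 points).
  x = 6: rhs = 4, matching y values: 2, 21 (2 points).
  x = 7: rhs = 8, matching y values: 10, 13 (2 points).
  x = 8: rhs = 8, matching y values: 10, 13 (2 points).
  x = 9: rhs = 10, matching y values: none (0 points).
  x = 10: rhs = 20, matching y values: none (0 points).
  x = 11: rhs = 21, matching y values: none (0 points).
  x = 12: rhs = 19, matching y values: none (0 points).
  x = 13: rhs = 20, matching y values: none (0 points).
  x = 14: rhs = 7, matching y values: none (0 points).
  x = 15: rhs = 9, matching y values: 3, 20 (2 points).
  x = 16: rhs = 9, matching y values: 3, 20 (2 points).
  x = 17: rhs = 13, matching y values: 6, 17 (2 points).
  x = 18: rhs = 4, matching y values: 2, 21 (2 points).
  x = 19: rhs = 11, matching y values: none (0 points).
  x = 20: rhs = 17, matching y values: none (0 points).
  x = 21: rhs = 5, matching y values: none (0 points).
  x = 22: rhs = 4, matching y values: 2, 21 (2 points).
Total affine count: 25.
Full point count |E(F_23)| = 25 + 1 = 26.
Hasse bound: |26 − (23+1)| = |2| = 2 ≤ 2√23 ≈ 9.5917 ✓.


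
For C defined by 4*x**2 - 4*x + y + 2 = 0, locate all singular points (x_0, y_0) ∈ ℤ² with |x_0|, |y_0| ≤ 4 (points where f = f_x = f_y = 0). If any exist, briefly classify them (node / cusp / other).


No singular points in the scanned grid; C is smooth there.

Compute partial derivatives:
  f_x = 8*x - 4.
  f_y = 1.
f_y = 1 is a nonzero constant, so f_y never vanishes: no point (x, y) can satisfy f = f_x = f_y = 0. In particular no (x, y) ∈ {−4, ..., 4}² is singular; the curve is smooth.
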